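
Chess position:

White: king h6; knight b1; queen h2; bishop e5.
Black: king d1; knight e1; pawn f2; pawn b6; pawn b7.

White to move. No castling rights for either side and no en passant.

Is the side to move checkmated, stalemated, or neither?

White to move; white king on h6.
In check: no.
Legal moves for White include: Kh7, Kg7, Kg6, Kh5, Kg5, Bh8, Bb8, Bg7, Bc7, Bf6, Bd6, Bf4, Bd4, Bg3, Bc3, Bb2, Ba1, Qh5+, ... (list truncated; more exist).
White has legal moves and is not in check → neither.

neither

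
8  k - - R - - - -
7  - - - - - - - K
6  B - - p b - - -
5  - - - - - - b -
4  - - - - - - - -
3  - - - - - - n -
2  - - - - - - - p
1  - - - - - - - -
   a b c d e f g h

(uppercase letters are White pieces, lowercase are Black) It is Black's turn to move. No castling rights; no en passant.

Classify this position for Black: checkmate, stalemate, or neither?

Black to move; black king on a8.
In check: yes, from the white rook on d8.
King squares — a7: available; b7: attacked by Ba6; b8: attacked by Rd8.
Legal moves for Black: Ka7, Bc8, Bxd8.
Black is in check but has 3 legal moves → neither.

neither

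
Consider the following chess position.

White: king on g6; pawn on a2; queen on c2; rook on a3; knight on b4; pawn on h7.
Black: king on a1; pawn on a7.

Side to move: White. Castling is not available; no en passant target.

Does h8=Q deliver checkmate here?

After h8=Q: black king on a1; in check: yes, from the white queen on h8.
King squares — b1: attacked by Qc2; a2: attacked by Qc2; b2: attacked by Qc2.
Black has no legal moves → checkmate.

yes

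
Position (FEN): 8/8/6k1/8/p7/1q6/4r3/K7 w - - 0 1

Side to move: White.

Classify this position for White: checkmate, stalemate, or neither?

White to move; white king on a1.
In check: no.
King squares — b1: attacked by Qb3; a2: attacked by Re2; b2: attacked by Re2.
Legal moves for White: none.
Not in check and no legal moves → stalemate.

stalemate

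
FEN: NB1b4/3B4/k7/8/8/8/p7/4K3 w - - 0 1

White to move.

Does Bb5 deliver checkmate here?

After Bb5: black king on a6; in check: yes, from the white bishop on b5.
Black has 3 legal replies: Kb7, Kxb5, Ka5.
In check but a legal move exists → not checkmate.

no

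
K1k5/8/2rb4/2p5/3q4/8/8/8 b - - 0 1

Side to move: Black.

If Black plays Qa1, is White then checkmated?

After Qa1: white king on a8; in check: yes, from the black queen on a1.
King squares — a7: attacked by Qa1; b7: attacked by Kc8; b8: attacked by Bd6.
White has no legal moves → checkmate.

yes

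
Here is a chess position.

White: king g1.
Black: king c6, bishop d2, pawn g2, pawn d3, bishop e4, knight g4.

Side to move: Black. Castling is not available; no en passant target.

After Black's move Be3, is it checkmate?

After Be3: white king on g1; in check: yes, from the black bishop on e3.
King squares — f1: attacked by Pg2; h1: attacked by Pg2; f2: attacked by Be3; g2: attacked by Be4; h2: attacked by Ng4.
White has no legal moves → checkmate.

yes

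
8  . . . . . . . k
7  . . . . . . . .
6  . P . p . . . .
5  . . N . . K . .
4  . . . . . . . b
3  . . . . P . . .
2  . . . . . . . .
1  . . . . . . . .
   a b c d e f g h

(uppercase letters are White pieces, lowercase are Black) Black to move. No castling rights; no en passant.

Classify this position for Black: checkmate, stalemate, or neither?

neither

Black to move; black king on h8.
In check: no.
Legal moves for Black: Kg8, Kh7, Kg7, Bd8, Be7, Bf6, Bg5, Bg3, Bf2, Be1, dxc5, d5.
Black has 12 legal moves and is not in check → neither.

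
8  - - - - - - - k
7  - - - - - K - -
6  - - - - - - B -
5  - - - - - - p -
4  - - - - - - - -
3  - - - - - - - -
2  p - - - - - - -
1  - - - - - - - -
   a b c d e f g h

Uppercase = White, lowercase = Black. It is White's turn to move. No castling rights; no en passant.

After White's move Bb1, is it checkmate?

no

After Bb1: black king on h8; in check: no.
Black is not in check, so this cannot be checkmate.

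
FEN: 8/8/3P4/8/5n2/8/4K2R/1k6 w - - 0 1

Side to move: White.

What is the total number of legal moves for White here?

White to move; king on e2.
In check: yes, from the black knight on f4.
Legal moves: Kf3, Ke3, Kf2, Kd2, Kf1, Ke1, Kd1.
Count: 7.

7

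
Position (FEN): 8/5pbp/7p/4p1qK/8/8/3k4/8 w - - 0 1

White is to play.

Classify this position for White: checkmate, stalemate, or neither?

White to move; white king on h5.
In check: yes, from the black queen on g5.
King squares — g4: attacked by Qg5; h4: attacked by Qg5; g5: attacked by Ph6; g6: attacked by Qg5; h6: attacked by Qg5.
Legal moves for White: none.
In check with no legal moves → checkmate.

checkmate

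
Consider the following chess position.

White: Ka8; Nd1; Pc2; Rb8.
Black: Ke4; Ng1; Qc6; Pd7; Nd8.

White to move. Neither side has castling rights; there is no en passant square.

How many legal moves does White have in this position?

2

White to move; king on a8.
In check: yes, from the black queen on c6.
Legal moves: Ka7, Rb7.
Count: 2.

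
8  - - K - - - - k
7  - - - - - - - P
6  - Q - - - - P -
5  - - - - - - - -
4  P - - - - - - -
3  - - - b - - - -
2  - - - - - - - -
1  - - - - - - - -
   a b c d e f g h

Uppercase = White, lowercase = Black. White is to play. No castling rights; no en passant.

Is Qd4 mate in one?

yes

After Qd4: black king on h8; in check: yes, from the white queen on d4.
King squares — g7: attacked by Qd4; h7: attacked by Pg6; g8: attacked by Ph7.
Black has no legal moves → checkmate.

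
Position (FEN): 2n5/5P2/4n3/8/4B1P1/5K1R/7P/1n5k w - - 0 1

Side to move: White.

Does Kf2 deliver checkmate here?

After Kf2: black king on h1; in check: yes, from the white bishop on e4.
King squares — g1: attacked by Kf2; g2: attacked by Kf2; h2: attacked by Rh3.
Black has no legal moves → checkmate.

yes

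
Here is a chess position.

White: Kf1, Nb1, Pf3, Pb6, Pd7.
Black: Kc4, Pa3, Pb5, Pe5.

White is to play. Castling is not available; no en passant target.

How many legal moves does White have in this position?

14

White to move; king on f1.
In check: no.
Legal moves: Kg2, Kf2, Ke2, Kg1, Ke1, Nc3, Nxa3+, Nd2+, d8=Q, d8=R, d8=B, d8=N, b7, f4.
Count: 14.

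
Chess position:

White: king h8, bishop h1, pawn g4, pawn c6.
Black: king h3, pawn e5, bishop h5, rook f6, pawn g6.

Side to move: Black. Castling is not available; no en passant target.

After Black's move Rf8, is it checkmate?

no

After Rf8: white king on h8; in check: yes, from the black rook on f8.
White has 2 legal replies: Kh7, Kg7.
In check but a legal move exists → not checkmate.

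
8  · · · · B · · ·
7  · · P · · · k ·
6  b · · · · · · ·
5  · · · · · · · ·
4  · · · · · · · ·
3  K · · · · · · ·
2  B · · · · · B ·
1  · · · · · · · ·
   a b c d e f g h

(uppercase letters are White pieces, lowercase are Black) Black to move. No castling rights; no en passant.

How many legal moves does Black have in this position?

Black to move; king on g7.
In check: no.
Legal moves: Kh8, Kf8, Kh7, Kh6, Kf6, Bc8, Bb7, Bb5, Bc4, Bd3, Be2, Bf1.
Count: 12.

12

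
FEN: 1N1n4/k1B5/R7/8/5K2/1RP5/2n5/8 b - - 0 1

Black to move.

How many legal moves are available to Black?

0

Black to move; king on a7.
In check: yes, from the white rook on a6.
Legal moves: none.
Count: 0.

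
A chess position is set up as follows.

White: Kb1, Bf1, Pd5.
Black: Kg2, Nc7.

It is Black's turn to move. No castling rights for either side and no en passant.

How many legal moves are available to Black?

7

Black to move; king on g2.
In check: yes, from the white bishop on f1.
Legal moves: Kg3, Kf3, Kh2, Kf2, Kh1, Kg1, Kxf1.
Count: 7.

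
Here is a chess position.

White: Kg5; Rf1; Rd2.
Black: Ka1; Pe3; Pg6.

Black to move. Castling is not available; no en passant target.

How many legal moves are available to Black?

0

Black to move; king on a1.
In check: yes, from the white rook on f1.
Legal moves: none.
Count: 0.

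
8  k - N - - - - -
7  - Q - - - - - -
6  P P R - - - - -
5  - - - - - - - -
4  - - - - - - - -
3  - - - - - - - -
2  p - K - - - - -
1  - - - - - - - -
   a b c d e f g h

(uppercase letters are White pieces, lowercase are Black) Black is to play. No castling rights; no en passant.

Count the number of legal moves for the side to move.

Black to move; king on a8.
In check: yes, from the white queen on b7.
Legal moves: none.
Count: 0.

0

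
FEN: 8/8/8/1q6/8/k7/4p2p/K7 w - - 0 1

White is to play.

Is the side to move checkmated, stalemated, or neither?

stalemate

White to move; white king on a1.
In check: no.
King squares — b1: attacked by Qb5; a2: attacked by Ka3; b2: attacked by Ka3.
Legal moves for White: none.
Not in check and no legal moves → stalemate.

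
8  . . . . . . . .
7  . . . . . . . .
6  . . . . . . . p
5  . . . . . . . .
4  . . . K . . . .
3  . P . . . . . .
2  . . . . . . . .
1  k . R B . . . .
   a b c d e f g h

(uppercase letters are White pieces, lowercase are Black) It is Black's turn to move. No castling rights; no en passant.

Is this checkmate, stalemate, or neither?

Black to move; black king on a1.
In check: yes, from the white rook on c1.
Legal moves for Black: Kb2, Ka2.
Black is in check but has 2 legal moves → neither.

neither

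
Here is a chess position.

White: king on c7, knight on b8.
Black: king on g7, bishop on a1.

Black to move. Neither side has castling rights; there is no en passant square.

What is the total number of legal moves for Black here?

13

Black to move; king on g7.
In check: no.
Legal moves: Kh8, Kg8, Kf8, Kh7, Kf7, Kh6, Kg6, Kf6, Bf6, Be5+, Bd4, Bc3, Bb2.
Count: 13.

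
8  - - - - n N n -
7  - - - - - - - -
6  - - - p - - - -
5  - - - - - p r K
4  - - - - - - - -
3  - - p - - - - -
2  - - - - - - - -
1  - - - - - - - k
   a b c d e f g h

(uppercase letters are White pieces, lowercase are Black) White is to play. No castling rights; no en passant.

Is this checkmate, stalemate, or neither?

White to move; white king on h5.
In check: yes, from the black rook on g5.
King squares — g4: attacked by Pf5; h4: available; g5: available; g6: attacked by Rg5; h6: attacked by Ng8.
Legal moves for White: Kxg5, Kh4.
White is in check but has 2 legal moves → neither.

neither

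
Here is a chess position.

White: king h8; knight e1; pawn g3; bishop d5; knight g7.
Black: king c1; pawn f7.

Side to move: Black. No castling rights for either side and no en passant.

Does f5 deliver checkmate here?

After f5: white king on h8; in check: no.
White is not in check, so this cannot be checkmate.

no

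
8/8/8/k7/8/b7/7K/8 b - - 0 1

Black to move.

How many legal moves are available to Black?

Black to move; king on a5.
In check: no.
Legal moves: Kb6, Ka6, Kb5, Kb4, Ka4, Bf8, Be7, Bd6+, Bc5, Bb4, Bb2, Bc1.
Count: 12.

12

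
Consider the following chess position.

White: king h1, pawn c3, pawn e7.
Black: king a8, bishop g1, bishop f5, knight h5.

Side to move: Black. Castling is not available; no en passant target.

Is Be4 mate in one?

After Be4: white king on h1; in check: yes, from the black bishop on e4.
White has 1 legal reply: Kxg1.
In check but a legal move exists → not checkmate.

no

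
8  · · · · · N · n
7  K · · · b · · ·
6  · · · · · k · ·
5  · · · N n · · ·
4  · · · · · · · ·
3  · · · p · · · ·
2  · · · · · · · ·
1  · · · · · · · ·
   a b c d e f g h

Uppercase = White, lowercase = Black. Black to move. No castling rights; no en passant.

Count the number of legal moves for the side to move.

4

Black to move; king on f6.
In check: yes, from the white knight on d5.
Legal moves: Kg7, Kf7, Kg5, Kf5.
Count: 4.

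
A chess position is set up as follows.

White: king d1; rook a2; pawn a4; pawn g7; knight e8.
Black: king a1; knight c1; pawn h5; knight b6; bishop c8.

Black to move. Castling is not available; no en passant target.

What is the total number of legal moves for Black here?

Black to move; king on a1.
In check: yes, from the white rook on a2.
Legal moves: Kxa2, Kb1, Nxa2.
Count: 3.

3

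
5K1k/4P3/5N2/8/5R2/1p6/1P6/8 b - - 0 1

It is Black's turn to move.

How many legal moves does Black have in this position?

Black to move; king on h8.
In check: no.
Legal moves: none.
Count: 0.

0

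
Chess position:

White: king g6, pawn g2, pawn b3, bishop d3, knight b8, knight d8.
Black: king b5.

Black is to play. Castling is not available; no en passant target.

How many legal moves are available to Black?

Black to move; king on b5.
In check: yes, from the white bishop on d3.
Legal moves: Kb6, Kc5, Ka5, Kb4.
Count: 4.

4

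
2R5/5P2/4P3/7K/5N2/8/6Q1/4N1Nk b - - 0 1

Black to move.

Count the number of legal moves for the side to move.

Black to move; king on h1.
In check: yes, from the white queen on g2.
Legal moves: none.
Count: 0.

0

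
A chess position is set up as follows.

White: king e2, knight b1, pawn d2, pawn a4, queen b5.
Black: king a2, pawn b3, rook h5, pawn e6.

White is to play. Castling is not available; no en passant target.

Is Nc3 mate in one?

no

After Nc3: black king on a2; in check: yes, from the white knight on c3.
Black has 3 legal replies: Ka3, Kb2, Ka1.
In check but a legal move exists → not checkmate.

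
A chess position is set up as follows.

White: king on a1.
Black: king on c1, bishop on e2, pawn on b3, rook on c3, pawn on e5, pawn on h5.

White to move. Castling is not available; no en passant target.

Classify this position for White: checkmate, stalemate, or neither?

stalemate

White to move; white king on a1.
In check: no.
King squares — b1: attacked by Kc1; a2: attacked by Pb3; b2: attacked by Kc1.
Legal moves for White: none.
Not in check and no legal moves → stalemate.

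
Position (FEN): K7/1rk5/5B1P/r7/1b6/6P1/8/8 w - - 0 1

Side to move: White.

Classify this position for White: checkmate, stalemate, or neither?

checkmate

White to move; white king on a8.
In check: yes, from the black rook on a5.
King squares — a7: attacked by Ra5; b7: attacked by Kc7; b8: attacked by Rb7.
Legal moves for White: none.
In check with no legal moves → checkmate.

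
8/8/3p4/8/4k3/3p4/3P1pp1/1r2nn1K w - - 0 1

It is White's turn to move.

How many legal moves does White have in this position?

White to move; king on h1.
In check: yes, from the black pawn on g2.
Legal moves: none.
Count: 0.

0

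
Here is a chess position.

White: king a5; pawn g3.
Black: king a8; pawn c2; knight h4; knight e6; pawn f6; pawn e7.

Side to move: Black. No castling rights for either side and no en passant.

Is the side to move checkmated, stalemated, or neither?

Black to move; black king on a8.
In check: no.
Legal moves for Black include: Kb8, Kb7, Ka7, Nf8, Nd8, Ng7, Nc7, Ng5, Nc5, Nf4, Nd4, Ng6, Nf5, Nf3, Ng2, f5, c1=Q, c1=R, ... (list truncated; more exist).
Black has legal moves and is not in check → neither.

neither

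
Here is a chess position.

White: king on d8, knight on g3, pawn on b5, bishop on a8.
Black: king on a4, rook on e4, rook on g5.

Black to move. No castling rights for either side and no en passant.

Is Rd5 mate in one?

After Rd5: white king on d8; in check: yes, from the black rook on d5.
White has 3 legal replies: Kc8, Kc7, Bxd5.
In check but a legal move exists → not checkmate.

no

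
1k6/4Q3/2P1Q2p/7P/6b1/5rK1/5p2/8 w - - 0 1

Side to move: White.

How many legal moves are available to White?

White to move; king on g3.
In check: yes, from the black rook on f3.
Legal moves: Kh4, Kxg4, Kh2, Kg2.
Count: 4.

4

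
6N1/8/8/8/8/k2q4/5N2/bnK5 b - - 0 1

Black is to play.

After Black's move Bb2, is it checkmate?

After Bb2: white king on c1; in check: yes, from the black bishop on b2.
King squares — b1: attacked by Qd3; d1: attacked by Qd3; b2: attacked by Ka3; c2: attacked by Qd3; d2: attacked by Nb1.
White has no legal moves → checkmate.

yes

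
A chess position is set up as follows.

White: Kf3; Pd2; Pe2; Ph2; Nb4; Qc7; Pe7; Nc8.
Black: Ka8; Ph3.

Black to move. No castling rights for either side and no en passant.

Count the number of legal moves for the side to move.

Black to move; king on a8.
In check: no.
Legal moves: none.
Count: 0.

0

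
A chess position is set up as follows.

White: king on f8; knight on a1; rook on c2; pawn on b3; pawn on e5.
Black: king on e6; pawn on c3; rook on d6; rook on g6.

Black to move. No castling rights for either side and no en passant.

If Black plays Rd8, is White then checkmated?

After Rd8: white king on f8; in check: yes, from the black rook on d8.
King squares — e7: attacked by Ke6; f7: attacked by Ke6; g7: attacked by Rg6; e8: attacked by Rd8; g8: attacked by Rg6.
White has no legal moves → checkmate.

yes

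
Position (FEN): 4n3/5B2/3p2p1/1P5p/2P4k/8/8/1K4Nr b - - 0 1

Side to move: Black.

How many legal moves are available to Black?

11

Black to move; king on h4.
In check: no.
Legal moves: Ng7, Nc7, Nf6, Kg5, Kg4, Kg3, Rh3, Rh2, Rxg1+, g5, d5.
Count: 11.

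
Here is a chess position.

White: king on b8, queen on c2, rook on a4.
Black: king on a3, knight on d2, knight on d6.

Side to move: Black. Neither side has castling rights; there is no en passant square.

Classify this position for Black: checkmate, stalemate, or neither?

Black to move; black king on a3.
In check: yes, from the white rook on a4.
King squares — a2: attacked by Qc2; b2: attacked by Qc2; b3: attacked by Qc2; a4: attacked by Qc2; b4: attacked by Ra4.
Legal moves for Black: none.
In check with no legal moves → checkmate.

checkmate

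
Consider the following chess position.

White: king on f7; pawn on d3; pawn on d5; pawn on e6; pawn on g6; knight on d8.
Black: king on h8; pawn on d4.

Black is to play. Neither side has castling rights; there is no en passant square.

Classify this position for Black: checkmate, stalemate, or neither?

Black to move; black king on h8.
In check: no.
King squares — g7: attacked by Kf7; h7: attacked by Pg6; g8: attacked by Kf7.
Legal moves for Black: none.
Not in check and no legal moves → stalemate.

stalemate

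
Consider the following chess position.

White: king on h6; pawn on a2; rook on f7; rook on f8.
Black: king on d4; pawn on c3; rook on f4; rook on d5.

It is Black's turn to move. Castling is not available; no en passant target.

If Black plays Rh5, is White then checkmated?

After Rh5: white king on h6; in check: yes, from the black rook on h5.
White has 3 legal replies: Kg7, Kg6, Kxh5.
In check but a legal move exists → not checkmate.

no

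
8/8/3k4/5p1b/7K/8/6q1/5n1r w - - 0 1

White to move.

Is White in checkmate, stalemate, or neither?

checkmate

White to move; white king on h4.
In check: yes, from the black rook on h1.
King squares — g3: attacked by Nf1; h3: attacked by Rh1; g4: attacked by Qg2; g5: attacked by Qg2; h5: attacked by Rh1.
Legal moves for White: none.
In check with no legal moves → checkmate.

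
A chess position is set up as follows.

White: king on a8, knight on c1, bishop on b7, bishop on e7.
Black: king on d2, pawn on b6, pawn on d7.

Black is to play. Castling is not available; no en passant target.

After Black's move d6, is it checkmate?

no

After d6: white king on a8; in check: no.
White is not in check, so this cannot be checkmate.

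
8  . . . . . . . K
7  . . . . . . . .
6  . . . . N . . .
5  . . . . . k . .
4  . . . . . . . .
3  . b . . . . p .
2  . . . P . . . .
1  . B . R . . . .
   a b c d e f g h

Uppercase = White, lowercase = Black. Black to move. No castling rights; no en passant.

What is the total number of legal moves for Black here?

5

Black to move; king on f5.
In check: yes, from the white bishop on b1.
Legal moves: Kf6, Kxe6, Ke5, Kg4, Bc2.
Count: 5.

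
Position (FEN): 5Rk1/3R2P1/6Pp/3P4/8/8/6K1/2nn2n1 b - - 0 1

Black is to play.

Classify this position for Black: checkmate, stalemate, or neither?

checkmate

Black to move; black king on g8.
In check: yes, from the white rook on f8.
King squares — f7: attacked by Pg6; g7: attacked by Rd7; h7: attacked by Pg6; f8: attacked by Pg7; h8: attacked by Pg7.
Legal moves for Black: none.
In check with no legal moves → checkmate.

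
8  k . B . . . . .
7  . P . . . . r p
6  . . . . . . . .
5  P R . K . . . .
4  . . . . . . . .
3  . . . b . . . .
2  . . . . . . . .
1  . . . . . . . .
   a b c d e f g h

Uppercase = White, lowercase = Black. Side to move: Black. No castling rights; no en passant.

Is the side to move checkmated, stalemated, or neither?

Black to move; black king on a8.
In check: yes, from the white pawn on b7.
King squares — a7: available; b7: attacked by Rb5; b8: available.
Legal moves for Black: Kb8, Ka7, Rxb7.
Black is in check but has 3 legal moves → neither.

neither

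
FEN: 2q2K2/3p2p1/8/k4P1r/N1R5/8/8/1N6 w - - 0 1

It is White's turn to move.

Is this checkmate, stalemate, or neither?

White to move; white king on f8.
In check: yes, from the black queen on c8.
King squares — e7: available; f7: available; g7: available; e8: attacked by Qc8; g8: attacked by Qc8.
Legal moves for White: Kxg7, Kf7, Ke7, Rxc8.
White is in check but has 4 legal moves → neither.

neither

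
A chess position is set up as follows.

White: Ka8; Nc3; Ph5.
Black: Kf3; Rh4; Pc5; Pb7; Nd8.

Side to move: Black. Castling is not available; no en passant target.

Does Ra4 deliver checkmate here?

no

After Ra4: white king on a8; in check: yes, from the black rook on a4.
White has 2 legal replies: Kb8, Nxa4.
In check but a legal move exists → not checkmate.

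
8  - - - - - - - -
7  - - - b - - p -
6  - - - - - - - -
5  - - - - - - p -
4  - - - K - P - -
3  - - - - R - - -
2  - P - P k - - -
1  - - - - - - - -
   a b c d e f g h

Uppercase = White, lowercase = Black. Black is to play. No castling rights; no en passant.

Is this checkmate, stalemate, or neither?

neither

Black to move; black king on e2.
In check: yes, from the white rook on e3.
Legal moves for Black: Kf2, Kxd2, Kf1, Kd1.
Black is in check but has 4 legal moves → neither.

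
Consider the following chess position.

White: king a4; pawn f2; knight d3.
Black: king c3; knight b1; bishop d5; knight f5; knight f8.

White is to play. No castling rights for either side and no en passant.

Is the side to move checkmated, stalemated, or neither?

neither

White to move; white king on a4.
In check: no.
Legal moves for White: Kb5, Ka5, Ne5, Nc5, Nf4, Nb4, Nb2, Ne1, Nc1, f3, f4.
White has 11 legal moves and is not in check → neither.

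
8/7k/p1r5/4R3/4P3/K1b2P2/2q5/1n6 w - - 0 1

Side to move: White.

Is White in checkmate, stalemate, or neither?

checkmate

White to move; white king on a3.
In check: yes, from the black knight on b1.
King squares — a2: attacked by Qc2; b2: attacked by Qc2; b3: attacked by Qc2; a4: attacked by Qc2; b4: attacked by Bc3.
Legal moves for White: none.
In check with no legal moves → checkmate.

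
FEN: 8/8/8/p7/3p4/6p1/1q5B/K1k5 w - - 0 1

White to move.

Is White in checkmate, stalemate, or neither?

checkmate

White to move; white king on a1.
In check: yes, from the black queen on b2.
King squares — b1: attacked by Kc1; a2: attacked by Qb2; b2: attacked by Kc1.
Legal moves for White: none.
In check with no legal moves → checkmate.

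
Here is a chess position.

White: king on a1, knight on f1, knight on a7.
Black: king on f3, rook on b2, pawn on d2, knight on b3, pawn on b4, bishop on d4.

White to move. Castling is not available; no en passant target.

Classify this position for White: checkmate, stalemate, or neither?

White to move; white king on a1.
In check: yes, from the black knight on b3.
King squares — b1: attacked by Rb2; a2: attacked by Rb2; b2: attacked by Bd4.
Legal moves for White: none.
In check with no legal moves → checkmate.

checkmate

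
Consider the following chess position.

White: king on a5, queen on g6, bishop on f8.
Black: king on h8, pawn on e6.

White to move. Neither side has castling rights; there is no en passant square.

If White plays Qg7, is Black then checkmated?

After Qg7: black king on h8; in check: yes, from the white queen on g7.
King squares — g7: attacked by Bf8; h7: attacked by Qg7; g8: attacked by Qg7.
Black has no legal moves → checkmate.

yes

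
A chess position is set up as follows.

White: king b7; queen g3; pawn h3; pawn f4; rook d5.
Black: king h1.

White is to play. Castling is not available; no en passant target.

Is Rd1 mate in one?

yes

After Rd1: black king on h1; in check: yes, from the white rook on d1.
King squares — g1: attacked by Rd1; g2: attacked by Qg3; h2: attacked by Qg3.
Black has no legal moves → checkmate.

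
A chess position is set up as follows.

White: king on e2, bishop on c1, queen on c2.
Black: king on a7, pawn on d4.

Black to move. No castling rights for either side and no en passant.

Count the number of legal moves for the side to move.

Black to move; king on a7.
In check: no.
Legal moves: Kb8, Ka8, Kb7, Kb6, Ka6, d3+.
Count: 6.

6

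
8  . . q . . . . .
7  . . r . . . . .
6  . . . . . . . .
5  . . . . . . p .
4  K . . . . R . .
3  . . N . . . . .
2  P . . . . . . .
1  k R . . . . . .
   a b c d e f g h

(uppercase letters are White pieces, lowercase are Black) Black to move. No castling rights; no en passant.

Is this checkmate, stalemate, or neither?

Black to move; black king on a1.
In check: yes, from the white rook on b1.
King squares — b1: attacked by Nc3; a2: attacked by Nc3; b2: attacked by Rb1.
Legal moves for Black: none.
In check with no legal moves → checkmate.

checkmate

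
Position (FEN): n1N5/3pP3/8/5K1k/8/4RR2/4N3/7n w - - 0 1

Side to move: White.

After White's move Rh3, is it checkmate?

yes

After Rh3: black king on h5; in check: yes, from the white rook on h3.
King squares — g4: attacked by Kf5; h4: attacked by Rh3; g5: attacked by Kf5; g6: attacked by Kf5; h6: attacked by Rh3.
Black has no legal moves → checkmate.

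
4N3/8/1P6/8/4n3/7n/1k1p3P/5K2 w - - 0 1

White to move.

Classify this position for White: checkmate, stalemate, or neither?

neither

White to move; white king on f1.
In check: no.
Legal moves for White: Ng7, Nc7, Nf6, Nd6, Kg2, Ke2, b7.
White has 7 legal moves and is not in check → neither.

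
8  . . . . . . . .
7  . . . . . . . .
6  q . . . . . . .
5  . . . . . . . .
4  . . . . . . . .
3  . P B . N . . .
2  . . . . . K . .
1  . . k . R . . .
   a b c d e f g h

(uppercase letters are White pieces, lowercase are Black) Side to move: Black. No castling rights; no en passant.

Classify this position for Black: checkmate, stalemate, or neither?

Black to move; black king on c1.
In check: yes, from the white rook on e1.
King squares — b1: attacked by Re1; d1: attacked by Re1; b2: attacked by Bc3; c2: attacked by Ne3; d2: attacked by Bc3.
Legal moves for Black: none.
In check with no legal moves → checkmate.

checkmate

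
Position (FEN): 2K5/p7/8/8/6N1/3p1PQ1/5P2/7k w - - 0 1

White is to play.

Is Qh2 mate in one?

After Qh2: black king on h1; in check: yes, from the white queen on h2.
King squares — g1: attacked by Qh2; g2: attacked by Qh2; h2: attacked by Ng4.
Black has no legal moves → checkmate.

yes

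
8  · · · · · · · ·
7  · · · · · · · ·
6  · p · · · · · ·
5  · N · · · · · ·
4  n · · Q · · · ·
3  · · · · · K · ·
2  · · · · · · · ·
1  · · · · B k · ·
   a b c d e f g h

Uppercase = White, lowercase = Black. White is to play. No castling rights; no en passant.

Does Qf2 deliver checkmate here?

After Qf2: black king on f1; in check: yes, from the white queen on f2.
King squares — e1: attacked by Qf2; g1: attacked by Qf2; e2: attacked by Qf2; f2: attacked by Be1; g2: attacked by Qf2.
Black has no legal moves → checkmate.

yes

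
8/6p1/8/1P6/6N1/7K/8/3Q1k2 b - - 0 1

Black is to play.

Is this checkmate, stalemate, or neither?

checkmate

Black to move; black king on f1.
In check: yes, from the white queen on d1.
King squares — e1: attacked by Qd1; g1: attacked by Qd1; e2: attacked by Qd1; f2: attacked by Ng4; g2: attacked by Kh3.
Legal moves for Black: none.
In check with no legal moves → checkmate.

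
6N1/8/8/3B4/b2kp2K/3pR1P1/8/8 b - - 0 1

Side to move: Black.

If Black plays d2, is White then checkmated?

After d2: white king on h4; in check: no.
White is not in check, so this cannot be checkmate.

no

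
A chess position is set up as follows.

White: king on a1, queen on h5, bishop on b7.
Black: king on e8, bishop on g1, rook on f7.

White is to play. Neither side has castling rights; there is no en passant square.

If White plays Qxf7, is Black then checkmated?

no

After Qxf7: black king on e8; in check: yes, from the white queen on f7.
Black has 2 legal replies: Kd8, Kxf7.
In check but a legal move exists → not checkmate.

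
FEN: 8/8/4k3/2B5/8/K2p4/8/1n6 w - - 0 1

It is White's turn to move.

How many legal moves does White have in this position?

5

White to move; king on a3.
In check: yes, from the black knight on b1.
Legal moves: Kb4, Ka4, Kb3, Kb2, Ka2.
Count: 5.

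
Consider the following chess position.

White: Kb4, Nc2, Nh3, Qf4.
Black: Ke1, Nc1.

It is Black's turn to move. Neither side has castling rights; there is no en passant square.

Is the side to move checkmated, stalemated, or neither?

Black to move; black king on e1.
In check: yes, from the white knight on c2.
Legal moves for Black: Ke2, Kd1.
Black is in check but has 2 legal moves → neither.

neither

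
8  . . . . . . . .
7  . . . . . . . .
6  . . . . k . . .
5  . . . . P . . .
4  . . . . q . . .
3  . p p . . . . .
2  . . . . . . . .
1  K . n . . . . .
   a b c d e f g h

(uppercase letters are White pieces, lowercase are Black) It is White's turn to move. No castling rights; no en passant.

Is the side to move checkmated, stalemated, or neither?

stalemate

White to move; white king on a1.
In check: no.
King squares — b1: attacked by Qe4; a2: attacked by Nc1; b2: attacked by Pc3.
Legal moves for White: none.
Not in check and no legal moves → stalemate.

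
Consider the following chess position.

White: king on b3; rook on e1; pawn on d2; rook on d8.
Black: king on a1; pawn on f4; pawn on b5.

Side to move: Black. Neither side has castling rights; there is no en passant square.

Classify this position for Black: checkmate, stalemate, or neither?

Black to move; black king on a1.
In check: yes, from the white rook on e1.
King squares — b1: attacked by Re1; a2: attacked by Kb3; b2: attacked by Kb3.
Legal moves for Black: none.
In check with no legal moves → checkmate.

checkmate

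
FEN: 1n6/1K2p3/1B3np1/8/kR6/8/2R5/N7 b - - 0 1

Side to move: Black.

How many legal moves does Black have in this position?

Black to move; king on a4.
In check: yes, from the white rook on b4.
Legal moves: Kxb4, Ka3.
Count: 2.

2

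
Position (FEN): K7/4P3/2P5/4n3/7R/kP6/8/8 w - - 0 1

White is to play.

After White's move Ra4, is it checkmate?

no

After Ra4: black king on a3; in check: yes, from the white rook on a4.
Black has 2 legal replies: Kxb3, Kb2.
In check but a legal move exists → not checkmate.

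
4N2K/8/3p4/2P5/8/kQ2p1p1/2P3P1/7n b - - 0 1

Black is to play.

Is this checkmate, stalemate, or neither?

Black to move; black king on a3.
In check: yes, from the white queen on b3.
King squares — a2: attacked by Qb3; b2: attacked by Qb3; b3: attacked by Pc2; a4: attacked by Qb3; b4: attacked by Qb3.
Legal moves for Black: none.
In check with no legal moves → checkmate.

checkmate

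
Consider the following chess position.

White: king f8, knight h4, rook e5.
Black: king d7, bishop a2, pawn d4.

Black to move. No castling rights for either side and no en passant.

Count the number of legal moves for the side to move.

Black to move; king on d7.
In check: no.
Legal moves: Kd8, Kc8, Kc7, Kd6, Kc6, Bg8, Bf7, Be6, Bd5, Bc4, Bb3, Bb1, d3.
Count: 13.

13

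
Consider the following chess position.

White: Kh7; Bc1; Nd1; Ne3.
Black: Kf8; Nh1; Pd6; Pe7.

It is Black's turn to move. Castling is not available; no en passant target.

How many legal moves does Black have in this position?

7

Black to move; king on f8.
In check: no.
Legal moves: Ke8, Kf7, Ng3, Nf2, e6, d5, e5.
Count: 7.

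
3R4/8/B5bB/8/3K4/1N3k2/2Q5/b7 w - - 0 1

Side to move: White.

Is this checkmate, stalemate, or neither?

White to move; white king on d4.
In check: yes, from the black bishop on a1.
King squares — c3: attacked by Ba1; d3: attacked by Bg6; e3: attacked by Kf3; c4: available; e4: attacked by Kf3; c5: available; d5: available; e5: attacked by Ba1.
Legal moves for White: Kd5, Kc5, Kc4, Nxa1, Qc3+, Qb2.
White is in check but has 6 legal moves → neither.

neither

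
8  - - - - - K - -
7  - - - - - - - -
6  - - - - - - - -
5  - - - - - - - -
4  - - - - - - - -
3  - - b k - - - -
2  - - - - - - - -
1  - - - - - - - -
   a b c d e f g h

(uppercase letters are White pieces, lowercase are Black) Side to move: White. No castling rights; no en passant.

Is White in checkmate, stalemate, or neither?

neither

White to move; white king on f8.
In check: no.
Legal moves for White: Kg8, Ke8, Kf7, Ke7.
White has 4 legal moves and is not in check → neither.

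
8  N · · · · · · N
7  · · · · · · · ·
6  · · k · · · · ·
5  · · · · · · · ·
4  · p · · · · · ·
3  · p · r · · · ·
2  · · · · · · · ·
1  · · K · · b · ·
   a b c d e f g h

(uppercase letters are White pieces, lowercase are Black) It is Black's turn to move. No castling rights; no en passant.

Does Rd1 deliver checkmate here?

no

After Rd1: white king on c1; in check: yes, from the black rook on d1.
White has 2 legal replies: Kb2, Kxd1.
In check but a legal move exists → not checkmate.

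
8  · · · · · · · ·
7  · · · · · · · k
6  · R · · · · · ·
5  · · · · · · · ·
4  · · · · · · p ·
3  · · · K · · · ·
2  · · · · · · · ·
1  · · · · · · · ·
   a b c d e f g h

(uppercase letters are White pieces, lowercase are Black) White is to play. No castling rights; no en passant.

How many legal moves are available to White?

White to move; king on d3.
In check: no.
Legal moves: Rb8, Rb7+, Rh6+, Rg6, Rf6, Re6, Rd6, Rc6, Ra6, Rb5, Rb4, Rb3, Rb2, Rb1, Ke4, Kd4, Kc4, Ke3, Kc3, Ke2, Kd2, Kc2.
Count: 22.

22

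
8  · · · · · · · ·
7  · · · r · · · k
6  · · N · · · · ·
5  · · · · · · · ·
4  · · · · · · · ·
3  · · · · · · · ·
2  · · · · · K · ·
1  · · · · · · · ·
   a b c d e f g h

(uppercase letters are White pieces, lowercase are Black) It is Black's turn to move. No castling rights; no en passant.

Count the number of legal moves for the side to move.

Black to move; king on h7.
In check: no.
Legal moves: Kh8, Kg8, Kg7, Kh6, Kg6, Rd8, Rg7, Rf7+, Re7, Rc7, Rb7, Ra7, Rd6, Rd5, Rd4, Rd3, Rd2+, Rd1.
Count: 18.

18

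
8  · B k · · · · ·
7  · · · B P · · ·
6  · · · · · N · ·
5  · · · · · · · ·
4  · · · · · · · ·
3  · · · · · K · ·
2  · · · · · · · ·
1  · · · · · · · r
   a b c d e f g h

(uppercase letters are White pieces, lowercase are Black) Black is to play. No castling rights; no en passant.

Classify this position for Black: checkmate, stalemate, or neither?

neither

Black to move; black king on c8.
In check: yes, from the white bishop on d7.
Legal moves for Black: Kxb8, Kb7.
Black is in check but has 2 legal moves → neither.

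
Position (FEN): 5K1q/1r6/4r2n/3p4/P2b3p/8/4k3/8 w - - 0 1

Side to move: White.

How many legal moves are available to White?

0

White to move; king on f8.
In check: yes, from the black queen on h8.
Legal moves: none.
Count: 0.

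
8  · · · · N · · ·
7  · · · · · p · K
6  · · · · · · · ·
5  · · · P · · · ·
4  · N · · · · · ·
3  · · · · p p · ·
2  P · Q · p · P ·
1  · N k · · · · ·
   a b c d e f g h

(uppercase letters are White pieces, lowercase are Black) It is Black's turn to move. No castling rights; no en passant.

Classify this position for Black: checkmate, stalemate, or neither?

checkmate

Black to move; black king on c1.
In check: yes, from the white queen on c2.
King squares — b1: attacked by Qc2; d1: attacked by Qc2; b2: attacked by Qc2; c2: attacked by Nb4; d2: attacked by Nb1.
Legal moves for Black: none.
In check with no legal moves → checkmate.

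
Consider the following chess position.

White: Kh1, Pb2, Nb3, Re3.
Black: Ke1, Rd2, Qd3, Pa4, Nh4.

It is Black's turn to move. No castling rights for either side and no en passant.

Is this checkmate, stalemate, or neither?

Black to move; black king on e1.
In check: yes, from the white rook on e3.
King squares — d1: available; f1: available; d2: own rook; e2: attacked by Re3; f2: available.
Legal moves for Black: Kf2, Kf1, Kd1, Qxe3, Qe2, Re2.
Black is in check but has 6 legal moves → neither.

neither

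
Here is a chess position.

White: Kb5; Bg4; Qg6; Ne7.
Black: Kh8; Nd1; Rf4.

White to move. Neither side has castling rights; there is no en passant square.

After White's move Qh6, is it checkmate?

After Qh6: black king on h8; in check: yes, from the white queen on h6.
King squares — g7: attacked by Qh6; h7: attacked by Qh6; g8: attacked by Ne7.
Black has no legal moves → checkmate.

yes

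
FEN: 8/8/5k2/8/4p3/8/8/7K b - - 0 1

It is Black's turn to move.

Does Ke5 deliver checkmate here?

After Ke5: white king on h1; in check: no.
White is not in check, so this cannot be checkmate.

no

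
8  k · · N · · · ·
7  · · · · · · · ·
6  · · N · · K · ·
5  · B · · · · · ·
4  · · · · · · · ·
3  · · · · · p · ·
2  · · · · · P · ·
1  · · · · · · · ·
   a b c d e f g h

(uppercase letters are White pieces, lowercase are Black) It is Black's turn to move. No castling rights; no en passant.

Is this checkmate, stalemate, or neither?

stalemate

Black to move; black king on a8.
In check: no.
King squares — a7: attacked by Nc6; b7: attacked by Nd8; b8: attacked by Nc6.
Legal moves for Black: none.
Not in check and no legal moves → stalemate.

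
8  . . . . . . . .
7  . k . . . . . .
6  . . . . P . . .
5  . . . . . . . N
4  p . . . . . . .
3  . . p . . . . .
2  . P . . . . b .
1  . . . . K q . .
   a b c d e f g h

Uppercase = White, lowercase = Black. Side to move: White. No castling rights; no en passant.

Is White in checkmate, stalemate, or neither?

White to move; white king on e1.
In check: yes, from the black queen on f1.
King squares — d1: attacked by Qf1; f1: attacked by Bg2; d2: attacked by Pc3; e2: attacked by Qf1; f2: attacked by Qf1.
Legal moves for White: none.
In check with no legal moves → checkmate.

checkmate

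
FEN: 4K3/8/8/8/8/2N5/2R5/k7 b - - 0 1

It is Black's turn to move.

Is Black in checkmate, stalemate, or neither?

Black to move; black king on a1.
In check: no.
King squares — b1: attacked by Nc3; a2: attacked by Rc2; b2: attacked by Rc2.
Legal moves for Black: none.
Not in check and no legal moves → stalemate.

stalemate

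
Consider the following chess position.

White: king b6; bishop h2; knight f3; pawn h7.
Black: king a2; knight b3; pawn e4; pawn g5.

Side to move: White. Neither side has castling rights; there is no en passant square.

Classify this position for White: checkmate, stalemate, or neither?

White to move; white king on b6.
In check: no.
Legal moves for White include: Kc7, Kb7, Ka7, Kc6, Ka6, Kb5, Nxg5, Ne5, Nh4, Nd4, Nd2, Ng1, Ne1, Bb8, Bc7, Bd6, Be5, Bf4, ... (list truncated; more exist).
White has legal moves and is not in check → neither.

neither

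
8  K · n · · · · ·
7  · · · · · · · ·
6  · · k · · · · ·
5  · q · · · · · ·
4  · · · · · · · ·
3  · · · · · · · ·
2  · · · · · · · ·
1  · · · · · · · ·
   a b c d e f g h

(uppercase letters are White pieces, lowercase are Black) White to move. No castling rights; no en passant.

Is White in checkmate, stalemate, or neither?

White to move; white king on a8.
In check: no.
King squares — a7: attacked by Nc8; b7: attacked by Qb5; b8: attacked by Qb5.
Legal moves for White: none.
Not in check and no legal moves → stalemate.

stalemate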